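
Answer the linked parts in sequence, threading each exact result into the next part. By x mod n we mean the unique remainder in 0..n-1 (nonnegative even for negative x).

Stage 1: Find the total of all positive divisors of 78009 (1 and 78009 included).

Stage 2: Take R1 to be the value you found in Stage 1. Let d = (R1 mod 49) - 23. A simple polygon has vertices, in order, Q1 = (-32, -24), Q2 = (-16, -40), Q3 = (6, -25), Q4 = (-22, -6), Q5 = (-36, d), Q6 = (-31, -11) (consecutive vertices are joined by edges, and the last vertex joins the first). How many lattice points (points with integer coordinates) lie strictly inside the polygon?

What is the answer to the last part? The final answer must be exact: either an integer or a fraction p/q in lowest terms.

Stage 1: 78009 = 3 * 26003; sigma = (1 + 3) * (1 + 26003) = 4 * 26004 = 104016; answer 104016
Stage 2: R1 = 104016; d = 15; cross terms: (-32*-40 - -16*-24)=896, (-16*-25 - 6*-40)=640, (6*-6 - -22*-25)=-586, (-22*15 - -36*-6)=-546, (-36*-11 - -31*15)=861, (-31*-24 - -32*-11)=392; twice the area = |1657| = 1657; area = 1657/2; boundary points = 16 + 1 + 1 + 7 + 1 + 1 = 27; strictly interior points = area - boundary/2 + 1 = 816; answer 816

816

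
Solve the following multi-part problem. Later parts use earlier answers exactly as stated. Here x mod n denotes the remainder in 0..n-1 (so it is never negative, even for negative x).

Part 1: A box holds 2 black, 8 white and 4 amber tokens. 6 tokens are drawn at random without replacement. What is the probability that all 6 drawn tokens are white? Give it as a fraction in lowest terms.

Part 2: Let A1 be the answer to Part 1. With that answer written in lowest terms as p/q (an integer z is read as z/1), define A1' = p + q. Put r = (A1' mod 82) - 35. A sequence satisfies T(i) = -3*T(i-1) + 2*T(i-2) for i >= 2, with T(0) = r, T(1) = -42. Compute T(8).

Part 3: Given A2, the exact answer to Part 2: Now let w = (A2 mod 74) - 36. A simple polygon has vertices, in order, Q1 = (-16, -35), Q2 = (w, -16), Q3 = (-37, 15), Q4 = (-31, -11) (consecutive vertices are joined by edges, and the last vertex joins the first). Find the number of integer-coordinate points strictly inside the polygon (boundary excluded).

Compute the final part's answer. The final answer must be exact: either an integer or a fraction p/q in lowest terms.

1620

Part 1: total draws C(14,6) = 3003; favorable C(8,6) = 28; P = 4/429; answer 4/429
Part 2: A1 = 4/429; threaded value p + q = 433; r = -12; T(2) = -3*(-42) + 2*(-12) = 102; iterating: T(2)=102, T(3)=-390, T(4)=1374, T(5)=-4902, T(6)=17454, T(7)=-62166, T(8)=221406; answer 221406
Part 3: A2 = 221406; w = 36; cross terms: (-16*-16 - 36*-35)=1516, (36*15 - -37*-16)=-52, (-37*-11 - -31*15)=872, (-31*-35 - -16*-11)=909; twice the area = |3245| = 3245; area = 3245/2; boundary points = 1 + 1 + 2 + 3 = 7; strictly interior points = area - boundary/2 + 1 = 1620; answer 1620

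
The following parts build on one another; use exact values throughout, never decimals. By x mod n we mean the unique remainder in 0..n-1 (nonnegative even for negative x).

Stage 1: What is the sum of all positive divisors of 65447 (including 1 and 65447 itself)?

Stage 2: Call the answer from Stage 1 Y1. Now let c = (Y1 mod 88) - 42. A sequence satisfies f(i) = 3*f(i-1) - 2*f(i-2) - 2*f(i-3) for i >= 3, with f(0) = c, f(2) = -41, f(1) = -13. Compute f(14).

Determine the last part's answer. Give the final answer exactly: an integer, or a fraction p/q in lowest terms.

69353

Stage 1: 65447 is prime, so its only divisors are 1 and 65447; sigma = 1 + 65447 = 65448; answer 65448
Stage 2: Y1 = 65448; c = 22; f(3) = 3*(-41) - 2*(-13) - 2*(22) = -141; iterating: f(3)=-141, f(4)=-315, f(5)=-581, f(6)=-831, f(7)=-701, f(8)=721, f(9)=5227, f(10)=15641, f(11)=35027, f(12)=63345, f(13)=88699, f(14)=69353; answer 69353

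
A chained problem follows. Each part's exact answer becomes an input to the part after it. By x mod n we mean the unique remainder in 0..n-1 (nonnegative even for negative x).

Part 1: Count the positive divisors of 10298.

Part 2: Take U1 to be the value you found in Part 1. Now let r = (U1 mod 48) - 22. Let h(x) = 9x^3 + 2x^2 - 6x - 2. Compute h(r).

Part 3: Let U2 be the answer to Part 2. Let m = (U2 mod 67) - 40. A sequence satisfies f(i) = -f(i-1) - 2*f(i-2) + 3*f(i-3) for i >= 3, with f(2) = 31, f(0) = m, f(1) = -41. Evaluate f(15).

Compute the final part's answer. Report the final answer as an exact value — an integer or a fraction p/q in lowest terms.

101583

Part 1: 10298 = 2 * 19 * 271; number of divisors = (1+1) * (1+1) * (1+1) = 8; answer 8
Part 2: U1 = 8; r = -14; 9*(-14)^3 + 2*(-14)^2 - 6*(-14)^1 - 2 = (-24696) + (392) + (84) + (-2) = -24222; answer -24222
Part 3: U2 = -24222; m = -8; f(3) = -1*(31) - 2*(-41) + 3*(-8) = 27; iterating: f(3)=27, f(4)=-212, f(5)=251, f(6)=254, f(7)=-1392, f(8)=1637, f(9)=1909, f(10)=-9359, f(11)=10452, f(12)=13993, f(13)=-62974, f(14)=66344, f(15)=101583; answer 101583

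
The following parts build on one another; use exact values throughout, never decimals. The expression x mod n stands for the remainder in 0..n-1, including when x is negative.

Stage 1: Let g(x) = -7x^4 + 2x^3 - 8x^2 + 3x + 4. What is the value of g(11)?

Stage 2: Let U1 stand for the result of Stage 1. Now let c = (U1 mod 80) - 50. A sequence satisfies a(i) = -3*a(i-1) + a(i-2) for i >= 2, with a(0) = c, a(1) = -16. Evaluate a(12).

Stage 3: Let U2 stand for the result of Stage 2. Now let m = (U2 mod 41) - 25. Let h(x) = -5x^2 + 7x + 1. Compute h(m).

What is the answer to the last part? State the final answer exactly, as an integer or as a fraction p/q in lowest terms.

3

Stage 1: -7*(11)^4 + 2*(11)^3 - 8*(11)^2 + 3*(11)^1 + 4 = (-102487) + (2662) + (-968) + (33) + (4) = -100756; answer -100756
Stage 2: U1 = -100756; c = -6; a(2) = -3*(-16) + 1*(-6) = 42; iterating: a(2)=42, a(3)=-142, a(4)=468, a(5)=-1546, a(6)=5106, a(7)=-16864, a(8)=55698, a(9)=-183958, a(10)=607572, a(11)=-2006674, a(12)=6627594; answer 6627594
Stage 3: U2 = 6627594; m = 1; -5*(1)^2 + 7*(1)^1 + 1 = (-5) + (7) + (1) = 3; answer 3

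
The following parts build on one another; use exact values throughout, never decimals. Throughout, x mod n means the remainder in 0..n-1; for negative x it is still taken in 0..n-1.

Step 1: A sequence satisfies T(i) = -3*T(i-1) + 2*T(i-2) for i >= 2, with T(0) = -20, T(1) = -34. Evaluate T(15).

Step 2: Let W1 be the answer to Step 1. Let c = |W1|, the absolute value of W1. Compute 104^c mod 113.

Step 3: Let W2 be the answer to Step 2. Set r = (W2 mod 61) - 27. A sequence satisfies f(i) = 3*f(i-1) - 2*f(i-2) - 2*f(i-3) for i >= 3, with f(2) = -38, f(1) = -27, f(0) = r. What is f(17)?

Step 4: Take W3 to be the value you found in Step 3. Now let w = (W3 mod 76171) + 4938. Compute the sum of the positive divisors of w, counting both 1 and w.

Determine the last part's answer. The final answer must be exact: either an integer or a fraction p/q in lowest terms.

Step 1: T(2) = -3*(-34) + 2*(-20) = 62; iterating: T(2)=62, T(3)=-254, T(4)=886, T(5)=-3166, T(6)=11270, T(7)=-40142, T(8)=142966, T(9)=-509182, T(10)=1813478, T(11)=-6458798, T(12)=23003350, T(13)=-81927646, T(14)=291789638, T(15)=-1039224206; answer -1039224206
Step 2: W1 = -1039224206; c = 1039224206; squarings mod 113: 104^1=104, 104^2=81, 104^4=7, 104^8=49, 104^16=28, 104^32=106, 104^64=49, 104^128=28, 104^256=106, 104^512=49, 104^1024=28, 104^2048=106, 104^4096=49, 104^8192=28, 104^16384=106, 104^32768=49, 104^65536=28, 104^131072=106, 104^262144=49, 104^524288=28, 104^1048576=106, 104^2097152=49, 104^4194304=28, 104^8388608=106, 104^16777216=49, 104^33554432=28, 104^67108864=106, 104^134217728=49, 104^268435456=28, 104^536870912=106; 104^1039224206 = 104^2 * 104^4 * 104^8 * 104^128 * 104^256 * 104^1024 * 104^2048 * 104^16384 * 104^65536 * 104^1048576 * 104^2097152 * 104^4194304 * 104^8388608 * 104^16777216 * 104^67108864 * 104^134217728 * 104^268435456 * 104^536870912 = 2 (mod 113); answer 2
Step 3: W2 = 2; r = -25; f(3) = 3*(-38) - 2*(-27) - 2*(-25) = -10; iterating: f(3)=-10, f(4)=100, f(5)=396, f(6)=1008, f(7)=2032, f(8)=3288, f(9)=3784, f(10)=712, f(11)=-12008, f(12)=-45016, f(13)=-112456, f(14)=-223320, f(15)=-355016, f(16)=-393496, f(17)=-23816; answer -23816
Step 4: W3 = -23816; w = 57293; 57293 = 23 * 47 * 53; sigma = (1 + 23) * (1 + 47) * (1 + 53) = 24 * 48 * 54 = 62208; answer 62208

62208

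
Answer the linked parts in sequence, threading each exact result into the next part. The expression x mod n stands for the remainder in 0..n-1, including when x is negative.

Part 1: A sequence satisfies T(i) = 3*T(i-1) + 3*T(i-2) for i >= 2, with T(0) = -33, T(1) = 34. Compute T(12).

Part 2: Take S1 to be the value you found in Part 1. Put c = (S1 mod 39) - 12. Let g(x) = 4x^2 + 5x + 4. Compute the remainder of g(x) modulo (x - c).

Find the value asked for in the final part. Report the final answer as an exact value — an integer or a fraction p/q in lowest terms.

Part 1: T(2) = 3*(34) + 3*(-33) = 3; iterating: T(2)=3, T(3)=111, T(4)=342, T(5)=1359, T(6)=5103, T(7)=19386, T(8)=73467, T(9)=278559, T(10)=1056078, T(11)=4003911, T(12)=15179967; answer 15179967
Part 2: S1 = 15179967; c = 24; remainder = value at the root: 4*(24)^2 + 5*(24)^1 + 4 = (2304) + (120) + (4) = 2428; answer 2428

2428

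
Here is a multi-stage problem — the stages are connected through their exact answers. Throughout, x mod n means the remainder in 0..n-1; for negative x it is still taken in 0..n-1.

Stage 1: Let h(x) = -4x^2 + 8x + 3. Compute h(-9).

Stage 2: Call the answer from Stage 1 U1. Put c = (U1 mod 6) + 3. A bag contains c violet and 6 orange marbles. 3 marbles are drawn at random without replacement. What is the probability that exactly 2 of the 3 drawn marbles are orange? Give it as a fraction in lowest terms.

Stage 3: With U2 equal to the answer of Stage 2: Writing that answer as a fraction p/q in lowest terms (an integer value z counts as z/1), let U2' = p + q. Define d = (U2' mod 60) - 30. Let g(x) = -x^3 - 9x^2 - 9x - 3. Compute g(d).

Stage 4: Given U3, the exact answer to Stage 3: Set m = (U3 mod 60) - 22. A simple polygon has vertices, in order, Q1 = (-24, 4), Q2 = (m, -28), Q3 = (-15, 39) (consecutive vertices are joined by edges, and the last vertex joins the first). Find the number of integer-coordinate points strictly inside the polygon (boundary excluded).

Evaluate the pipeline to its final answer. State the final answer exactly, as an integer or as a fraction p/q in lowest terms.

Stage 1: -4*(-9)^2 + 8*(-9)^1 + 3 = (-324) + (-72) + (3) = -393; answer -393
Stage 2: U1 = -393; c = 6; total draws C(12,3) = 220; favorable C(6,2)*C(6,1) = 90; P = 9/22; answer 9/22
Stage 3: U2 = 9/22; threaded value p + q = 31; d = 1; -1*(1)^3 - 9*(1)^2 - 9*(1)^1 - 3 = (-1) + (-9) + (-9) + (-3) = -22; answer -22
Stage 4: U3 = -22; m = 16; cross terms: (-24*-28 - 16*4)=608, (16*39 - -15*-28)=204, (-15*4 - -24*39)=876; twice the area = |1688| = 1688; area = 844; boundary points = 8 + 1 + 1 = 10; strictly interior points = area - boundary/2 + 1 = 840; answer 840

840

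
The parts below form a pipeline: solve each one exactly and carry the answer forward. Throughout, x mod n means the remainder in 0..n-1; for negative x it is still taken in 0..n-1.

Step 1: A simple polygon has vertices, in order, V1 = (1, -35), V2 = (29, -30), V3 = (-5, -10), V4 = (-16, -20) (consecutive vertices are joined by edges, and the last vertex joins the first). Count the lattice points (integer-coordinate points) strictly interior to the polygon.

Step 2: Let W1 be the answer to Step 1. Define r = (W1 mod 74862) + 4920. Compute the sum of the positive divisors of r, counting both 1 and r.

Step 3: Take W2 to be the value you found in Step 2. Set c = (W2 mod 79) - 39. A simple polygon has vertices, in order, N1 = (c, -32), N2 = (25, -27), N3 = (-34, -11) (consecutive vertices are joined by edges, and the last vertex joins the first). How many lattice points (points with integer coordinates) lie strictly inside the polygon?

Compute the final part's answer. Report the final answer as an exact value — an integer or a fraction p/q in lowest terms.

Step 1: cross terms: (1*-30 - 29*-35)=985, (29*-10 - -5*-30)=-440, (-5*-20 - -16*-10)=-60, (-16*-35 - 1*-20)=580; twice the area = |1065| = 1065; area = 1065/2; boundary points = 1 + 2 + 1 + 1 = 5; strictly interior points = area - boundary/2 + 1 = 531; answer 531
Step 2: W1 = 531; r = 5451; 5451 = 3 * 23 * 79; sigma = (1 + 3) * (1 + 23) * (1 + 79) = 4 * 24 * 80 = 7680; answer 7680
Step 3: W2 = 7680; c = -22; cross terms: (-22*-27 - 25*-32)=1394, (25*-11 - -34*-27)=-1193, (-34*-32 - -22*-11)=846; twice the area = |1047| = 1047; area = 1047/2; boundary points = 1 + 1 + 3 = 5; strictly interior points = area - boundary/2 + 1 = 522; answer 522

522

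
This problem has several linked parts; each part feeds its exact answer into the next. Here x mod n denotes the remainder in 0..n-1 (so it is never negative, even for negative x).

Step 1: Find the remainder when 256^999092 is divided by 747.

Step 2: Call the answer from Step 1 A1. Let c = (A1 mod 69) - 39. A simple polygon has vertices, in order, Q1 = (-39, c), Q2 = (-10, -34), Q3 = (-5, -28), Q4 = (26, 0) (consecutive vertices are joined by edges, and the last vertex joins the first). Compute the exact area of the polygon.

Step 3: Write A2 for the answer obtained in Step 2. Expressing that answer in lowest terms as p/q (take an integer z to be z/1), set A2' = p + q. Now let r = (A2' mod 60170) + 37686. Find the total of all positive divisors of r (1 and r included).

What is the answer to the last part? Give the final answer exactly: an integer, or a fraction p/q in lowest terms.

51288

Step 1: squarings mod 747: 256^1=256, 256^2=547, 256^4=409, 256^8=700, 256^16=715, 256^32=277, 256^64=535, 256^128=124, 256^256=436, 256^512=358, 256^1024=427, 256^2048=61, 256^4096=733, 256^8192=196, 256^16384=319, 256^32768=169, 256^65536=175, 256^131072=745, 256^262144=4, 256^524288=16; 256^999092 = 256^4 * 256^16 * 256^32 * 256^128 * 256^512 * 256^1024 * 256^2048 * 256^4096 * 256^8192 * 256^65536 * 256^131072 * 256^262144 * 256^524288 = 160 (mod 747); answer 160
Step 2: A1 = 160; c = -17; cross terms: (-39*-34 - -10*-17)=1156, (-10*-28 - -5*-34)=110, (-5*0 - 26*-28)=728, (26*-17 - -39*0)=-442; twice the area = |1552| = 1552; area = 776; answer 776
Step 3: A2 = 776; threaded value p + q = 777; r = 38463; 38463 = 3 * 12821; sigma = (1 + 3) * (1 + 12821) = 4 * 12822 = 51288; answer 51288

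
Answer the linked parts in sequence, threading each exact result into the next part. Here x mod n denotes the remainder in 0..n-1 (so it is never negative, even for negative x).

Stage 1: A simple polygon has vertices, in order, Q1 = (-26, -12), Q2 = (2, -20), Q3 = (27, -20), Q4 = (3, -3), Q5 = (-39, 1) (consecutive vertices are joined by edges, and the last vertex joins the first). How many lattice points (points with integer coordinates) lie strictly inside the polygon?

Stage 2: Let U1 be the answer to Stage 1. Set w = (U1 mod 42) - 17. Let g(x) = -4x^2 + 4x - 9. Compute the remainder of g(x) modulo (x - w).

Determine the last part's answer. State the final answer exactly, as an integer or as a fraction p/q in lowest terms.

-369

Stage 1: cross terms: (-26*-20 - 2*-12)=544, (2*-20 - 27*-20)=500, (27*-3 - 3*-20)=-21, (3*1 - -39*-3)=-114, (-39*-12 - -26*1)=494; twice the area = |1403| = 1403; area = 1403/2; boundary points = 4 + 25 + 1 + 2 + 13 = 45; strictly interior points = area - boundary/2 + 1 = 680; answer 680
Stage 2: U1 = 680; w = -9; remainder = value at the root: -4*(-9)^2 + 4*(-9)^1 - 9 = (-324) + (-36) + (-9) = -369; answer -369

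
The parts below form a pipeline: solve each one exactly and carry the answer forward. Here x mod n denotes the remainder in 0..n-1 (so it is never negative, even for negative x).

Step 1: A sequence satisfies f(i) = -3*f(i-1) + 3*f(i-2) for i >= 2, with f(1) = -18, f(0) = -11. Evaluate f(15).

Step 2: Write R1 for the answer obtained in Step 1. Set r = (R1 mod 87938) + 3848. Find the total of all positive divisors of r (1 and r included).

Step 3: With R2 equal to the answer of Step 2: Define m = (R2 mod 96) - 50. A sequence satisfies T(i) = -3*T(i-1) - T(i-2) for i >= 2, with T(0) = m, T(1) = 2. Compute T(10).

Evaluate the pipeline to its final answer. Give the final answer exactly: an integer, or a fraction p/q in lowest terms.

Step 1: f(2) = -3*(-18) + 3*(-11) = 21; iterating: f(2)=21, f(3)=-117, f(4)=414, f(5)=-1593, f(6)=6021, f(7)=-22842, f(8)=86589, f(9)=-328293, f(10)=1244646, f(11)=-4718817, f(12)=17890389, f(13)=-67827618, f(14)=257154021, f(15)=-974944917; answer -974944917
Step 2: R1 = -974944917; r = 27537; 27537 = 3 * 67 * 137; sigma = (1 + 3) * (1 + 67) * (1 + 137) = 4 * 68 * 138 = 37536; answer 37536
Step 3: R2 = 37536; m = -50; T(2) = -3*(2) - 1*(-50) = 44; iterating: T(2)=44, T(3)=-134, T(4)=358, T(5)=-940, T(6)=2462, T(7)=-6446, T(8)=16876, T(9)=-44182, T(10)=115670; answer 115670

115670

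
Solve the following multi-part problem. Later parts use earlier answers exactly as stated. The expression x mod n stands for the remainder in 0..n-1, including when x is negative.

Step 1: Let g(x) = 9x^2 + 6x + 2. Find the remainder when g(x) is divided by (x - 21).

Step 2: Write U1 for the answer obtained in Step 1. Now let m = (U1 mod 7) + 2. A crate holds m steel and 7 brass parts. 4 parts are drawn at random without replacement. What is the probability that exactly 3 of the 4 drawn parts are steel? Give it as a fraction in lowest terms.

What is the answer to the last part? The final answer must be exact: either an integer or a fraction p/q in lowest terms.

14/165

Step 1: remainder = value at the root: 9*(21)^2 + 6*(21)^1 + 2 = (3969) + (126) + (2) = 4097; answer 4097
Step 2: U1 = 4097; m = 4; total draws C(11,4) = 330; favorable C(4,3)*C(7,1) = 28; P = 14/165; answer 14/165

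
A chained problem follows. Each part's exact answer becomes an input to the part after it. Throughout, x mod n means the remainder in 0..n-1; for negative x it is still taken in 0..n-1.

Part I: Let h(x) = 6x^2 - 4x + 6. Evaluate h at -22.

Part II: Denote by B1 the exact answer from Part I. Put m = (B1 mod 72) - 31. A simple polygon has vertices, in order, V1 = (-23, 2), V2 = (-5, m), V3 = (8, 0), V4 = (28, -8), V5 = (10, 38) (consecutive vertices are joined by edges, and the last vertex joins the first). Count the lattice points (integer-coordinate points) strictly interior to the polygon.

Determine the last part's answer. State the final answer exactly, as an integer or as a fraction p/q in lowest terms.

Part I: 6*(-22)^2 - 4*(-22)^1 + 6 = (2904) + (88) + (6) = 2998; answer 2998
Part II: B1 = 2998; m = 15; cross terms: (-23*15 - -5*2)=-335, (-5*0 - 8*15)=-120, (8*-8 - 28*0)=-64, (28*38 - 10*-8)=1144, (10*2 - -23*38)=894; twice the area = |1519| = 1519; area = 1519/2; boundary points = 1 + 1 + 4 + 2 + 3 = 11; strictly interior points = area - boundary/2 + 1 = 755; answer 755

755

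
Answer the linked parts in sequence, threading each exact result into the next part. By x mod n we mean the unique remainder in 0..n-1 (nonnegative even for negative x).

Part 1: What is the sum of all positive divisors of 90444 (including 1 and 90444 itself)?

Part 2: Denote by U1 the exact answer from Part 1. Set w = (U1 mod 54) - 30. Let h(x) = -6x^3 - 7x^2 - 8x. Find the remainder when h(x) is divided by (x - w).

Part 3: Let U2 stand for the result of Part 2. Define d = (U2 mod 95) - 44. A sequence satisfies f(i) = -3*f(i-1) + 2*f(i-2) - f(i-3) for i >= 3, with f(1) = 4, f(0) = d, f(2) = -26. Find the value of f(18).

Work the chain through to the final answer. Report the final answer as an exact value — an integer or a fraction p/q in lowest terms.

-29957741057

Part 1: 90444 = 2^2 * 3 * 7537; sigma = (1 + 2 + 4) * (1 + 3) * (1 + 7537) = 7 * 4 * 7538 = 211064; answer 211064
Part 2: U1 = 211064; w = 2; remainder = value at the root: -6*(2)^3 - 7*(2)^2 - 8*(2)^1 = (-48) + (-28) + (-16) = -92; answer -92
Part 3: U2 = -92; d = -41; f(3) = -3*(-26) + 2*(4) - 1*(-41) = 127; iterating: f(3)=127, f(4)=-437, f(5)=1591, f(6)=-5774, f(7)=20941, f(8)=-75962, f(9)=275542, f(10)=-999491, f(11)=3625519, f(12)=-13151081, f(13)=47703772, f(14)=-173038997, f(15)=627675616, f(16)=-2276808614, f(17)=8258816071, f(18)=-29957741057; answer -29957741057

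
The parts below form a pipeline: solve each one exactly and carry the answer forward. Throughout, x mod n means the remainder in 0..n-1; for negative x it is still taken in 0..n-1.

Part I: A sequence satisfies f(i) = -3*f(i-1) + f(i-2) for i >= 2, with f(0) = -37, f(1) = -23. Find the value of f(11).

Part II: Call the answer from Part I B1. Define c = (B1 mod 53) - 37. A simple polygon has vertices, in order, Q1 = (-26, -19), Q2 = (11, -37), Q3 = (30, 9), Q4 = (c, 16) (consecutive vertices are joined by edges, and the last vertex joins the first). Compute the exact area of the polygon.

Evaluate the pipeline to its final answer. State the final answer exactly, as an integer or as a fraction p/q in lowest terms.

1666

Part I: f(2) = -3*(-23) + 1*(-37) = 32; iterating: f(2)=32, f(3)=-119, f(4)=389, f(5)=-1286, f(6)=4247, f(7)=-14027, f(8)=46328, f(9)=-153011, f(10)=505361, f(11)=-1669094; answer -1669094
Part II: B1 = -1669094; c = -2; cross terms: (-26*-37 - 11*-19)=1171, (11*9 - 30*-37)=1209, (30*16 - -2*9)=498, (-2*-19 - -26*16)=454; twice the area = |3332| = 3332; area = 1666; answer 1666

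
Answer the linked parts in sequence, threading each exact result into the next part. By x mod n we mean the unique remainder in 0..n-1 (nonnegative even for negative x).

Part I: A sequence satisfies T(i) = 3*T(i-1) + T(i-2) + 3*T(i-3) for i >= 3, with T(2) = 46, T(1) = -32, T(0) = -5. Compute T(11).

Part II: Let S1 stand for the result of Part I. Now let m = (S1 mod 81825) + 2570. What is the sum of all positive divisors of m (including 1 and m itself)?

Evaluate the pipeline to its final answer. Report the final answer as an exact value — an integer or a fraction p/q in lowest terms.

15480

Part I: T(3) = 3*(46) + 1*(-32) + 3*(-5) = 91; iterating: T(3)=91, T(4)=223, T(5)=898, T(6)=3190, T(7)=11137, T(8)=39295, T(9)=138592, T(10)=488482, T(11)=1721923; answer 1721923
Part II: S1 = 1721923; m = 6168; 6168 = 2^3 * 3 * 257; sigma = (1 + 2 + 4 + 8) * (1 + 3) * (1 + 257) = 15 * 4 * 258 = 15480; answer 15480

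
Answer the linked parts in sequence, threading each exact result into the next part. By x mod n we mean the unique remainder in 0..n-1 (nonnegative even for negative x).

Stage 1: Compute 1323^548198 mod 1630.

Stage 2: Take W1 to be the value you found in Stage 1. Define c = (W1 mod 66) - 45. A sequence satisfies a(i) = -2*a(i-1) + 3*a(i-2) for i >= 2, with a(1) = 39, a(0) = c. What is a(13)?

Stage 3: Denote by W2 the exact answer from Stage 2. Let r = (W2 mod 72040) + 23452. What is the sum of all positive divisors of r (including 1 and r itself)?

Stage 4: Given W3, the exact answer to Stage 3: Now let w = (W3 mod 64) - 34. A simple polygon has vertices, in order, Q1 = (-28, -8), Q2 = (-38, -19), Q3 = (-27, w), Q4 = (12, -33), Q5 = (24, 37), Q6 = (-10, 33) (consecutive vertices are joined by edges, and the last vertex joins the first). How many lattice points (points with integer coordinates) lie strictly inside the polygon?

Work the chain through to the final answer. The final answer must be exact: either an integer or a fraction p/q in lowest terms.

Stage 1: squarings mod 1630: 1323^1=1323, 1323^2=1339, 1323^4=1551, 1323^8=1351, 1323^16=1231, 1323^32=1091, 1323^64=381, 1323^128=91, 1323^256=131, 1323^512=861, 1323^1024=1301, 1323^2048=661, 1323^4096=81, 1323^8192=41, 1323^16384=51, 1323^32768=971, 1323^65536=701, 1323^131072=771, 1323^262144=1121, 1323^524288=1541; 1323^548198 = 1323^2 * 1323^4 * 1323^32 * 1323^64 * 1323^256 * 1323^1024 * 1323^2048 * 1323^4096 * 1323^16384 * 1323^524288 = 739 (mod 1630); answer 739
Stage 2: W1 = 739; c = -32; a(2) = -2*(39) + 3*(-32) = -174; iterating: a(2)=-174, a(3)=465, a(4)=-1452, a(5)=4299, a(6)=-12954, a(7)=38805, a(8)=-116472, a(9)=349359, a(10)=-1048134, a(11)=3144345, a(12)=-9433092, a(13)=28299219; answer 28299219
Stage 3: W2 = 28299219; r = 82991; 82991 = 37 * 2243; sigma = (1 + 37) * (1 + 2243) = 38 * 2244 = 85272; answer 85272
Stage 4: W3 = 85272; w = -10; cross terms: (-28*-19 - -38*-8)=228, (-38*-10 - -27*-19)=-133, (-27*-33 - 12*-10)=1011, (12*37 - 24*-33)=1236, (24*33 - -10*37)=1162, (-10*-8 - -28*33)=1004; twice the area = |4508| = 4508; area = 2254; boundary points = 1 + 1 + 1 + 2 + 2 + 1 = 8; strictly interior points = area - boundary/2 + 1 = 2251; answer 2251

2251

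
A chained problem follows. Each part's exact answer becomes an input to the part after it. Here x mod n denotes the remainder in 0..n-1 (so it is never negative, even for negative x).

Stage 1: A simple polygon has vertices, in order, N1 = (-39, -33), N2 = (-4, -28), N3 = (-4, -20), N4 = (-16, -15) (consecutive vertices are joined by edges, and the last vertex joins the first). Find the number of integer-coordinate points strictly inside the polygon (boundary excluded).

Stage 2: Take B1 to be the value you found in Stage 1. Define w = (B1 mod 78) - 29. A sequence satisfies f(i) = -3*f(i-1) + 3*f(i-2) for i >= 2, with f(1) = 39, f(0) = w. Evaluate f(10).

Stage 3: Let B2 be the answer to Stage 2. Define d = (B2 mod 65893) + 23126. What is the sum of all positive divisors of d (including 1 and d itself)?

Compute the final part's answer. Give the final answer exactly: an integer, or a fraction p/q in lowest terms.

88000

Stage 1: cross terms: (-39*-28 - -4*-33)=960, (-4*-20 - -4*-28)=-32, (-4*-15 - -16*-20)=-260, (-16*-33 - -39*-15)=-57; twice the area = |611| = 611; area = 611/2; boundary points = 5 + 8 + 1 + 1 = 15; strictly interior points = area - boundary/2 + 1 = 299; answer 299
Stage 2: B1 = 299; w = 36; f(2) = -3*(39) + 3*(36) = -9; iterating: f(2)=-9, f(3)=144, f(4)=-459, f(5)=1809, f(6)=-6804, f(7)=25839, f(8)=-97929, f(9)=371304, f(10)=-1407699; answer -1407699
Stage 3: B2 = -1407699; d = 65073; 65073 = 3 * 109 * 199; sigma = (1 + 3) * (1 + 109) * (1 + 199) = 4 * 110 * 200 = 88000; answer 88000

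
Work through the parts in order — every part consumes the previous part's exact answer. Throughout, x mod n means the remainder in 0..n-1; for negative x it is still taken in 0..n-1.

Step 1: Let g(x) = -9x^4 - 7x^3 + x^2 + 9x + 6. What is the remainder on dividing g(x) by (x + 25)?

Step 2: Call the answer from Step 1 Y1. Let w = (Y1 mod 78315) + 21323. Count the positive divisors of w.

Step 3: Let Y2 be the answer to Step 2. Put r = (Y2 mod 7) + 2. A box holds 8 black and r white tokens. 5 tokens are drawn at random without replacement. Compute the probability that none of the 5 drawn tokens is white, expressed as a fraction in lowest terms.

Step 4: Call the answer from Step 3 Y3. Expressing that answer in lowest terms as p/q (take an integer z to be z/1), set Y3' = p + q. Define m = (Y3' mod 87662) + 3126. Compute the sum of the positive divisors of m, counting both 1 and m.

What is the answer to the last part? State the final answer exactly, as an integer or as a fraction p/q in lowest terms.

6426

Step 1: remainder = value at the root: -9*(-25)^4 - 7*(-25)^3 + 1*(-25)^2 + 9*(-25)^1 + 6 = (-3515625) + (109375) + (625) + (-225) + (6) = -3405844; answer -3405844
Step 2: Y1 = -3405844; w = 61339; 61339 is prime, so its only divisors are 1 and 61339; count = 2; answer 2
Step 3: Y2 = 2; r = 4; total draws C(12,5) = 792; favorable C(8,5) = 56; P = 7/99; answer 7/99
Step 4: Y3 = 7/99; threaded value p + q = 106; m = 3232; 3232 = 2^5 * 101; sigma = (1 + 2 + 4 + 8 + 16 + 32) * (1 + 101) = 63 * 102 = 6426; answer 6426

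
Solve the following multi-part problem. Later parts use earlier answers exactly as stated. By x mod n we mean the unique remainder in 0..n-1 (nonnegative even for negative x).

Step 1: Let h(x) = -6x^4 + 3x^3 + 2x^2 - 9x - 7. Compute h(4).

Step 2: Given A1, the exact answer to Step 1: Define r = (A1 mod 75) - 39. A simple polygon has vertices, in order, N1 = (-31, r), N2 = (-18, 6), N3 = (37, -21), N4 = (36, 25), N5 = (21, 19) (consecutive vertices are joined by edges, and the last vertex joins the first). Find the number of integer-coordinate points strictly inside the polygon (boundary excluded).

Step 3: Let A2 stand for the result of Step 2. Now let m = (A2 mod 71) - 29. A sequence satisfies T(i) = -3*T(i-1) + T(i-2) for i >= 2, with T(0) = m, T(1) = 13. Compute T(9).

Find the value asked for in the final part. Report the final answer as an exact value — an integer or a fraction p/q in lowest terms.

184318

Step 1: -6*(4)^4 + 3*(4)^3 + 2*(4)^2 - 9*(4)^1 - 7 = (-1536) + (192) + (32) + (-36) + (-7) = -1355; answer -1355
Step 2: A1 = -1355; r = 31; cross terms: (-31*6 - -18*31)=372, (-18*-21 - 37*6)=156, (37*25 - 36*-21)=1681, (36*19 - 21*25)=159, (21*31 - -31*19)=1240; twice the area = |3608| = 3608; area = 1804; boundary points = 1 + 1 + 1 + 3 + 4 = 10; strictly interior points = area - boundary/2 + 1 = 1800; answer 1800
Step 3: A2 = 1800; m = -4; T(2) = -3*(13) + 1*(-4) = -43; iterating: T(2)=-43, T(3)=142, T(4)=-469, T(5)=1549, T(6)=-5116, T(7)=16897, T(8)=-55807, T(9)=184318; answer 184318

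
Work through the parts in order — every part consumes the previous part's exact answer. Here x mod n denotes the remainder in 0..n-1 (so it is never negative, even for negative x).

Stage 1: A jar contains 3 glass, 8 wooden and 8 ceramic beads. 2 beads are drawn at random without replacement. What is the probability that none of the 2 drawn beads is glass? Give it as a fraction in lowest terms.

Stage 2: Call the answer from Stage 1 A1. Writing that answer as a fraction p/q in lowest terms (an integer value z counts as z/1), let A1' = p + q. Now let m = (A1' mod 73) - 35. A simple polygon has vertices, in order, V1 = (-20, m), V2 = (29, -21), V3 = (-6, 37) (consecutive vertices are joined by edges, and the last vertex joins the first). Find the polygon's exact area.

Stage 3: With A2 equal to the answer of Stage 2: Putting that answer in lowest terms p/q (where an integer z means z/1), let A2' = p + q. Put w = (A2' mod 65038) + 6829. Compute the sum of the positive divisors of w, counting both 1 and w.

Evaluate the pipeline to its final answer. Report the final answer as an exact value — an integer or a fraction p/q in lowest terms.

Stage 1: total draws C(19,2) = 171; favorable C(16,2) = 120; P = 40/57; answer 40/57
Stage 2: A1 = 40/57; threaded value p + q = 97; m = -11; cross terms: (-20*-21 - 29*-11)=739, (29*37 - -6*-21)=947, (-6*-11 - -20*37)=806; twice the area = |2492| = 2492; area = 1246; answer 1246
Stage 3: A2 = 1246; threaded value p + q = 1247; w = 8076; 8076 = 2^2 * 3 * 673; sigma = (1 + 2 + 4) * (1 + 3) * (1 + 673) = 7 * 4 * 674 = 18872; answer 18872

18872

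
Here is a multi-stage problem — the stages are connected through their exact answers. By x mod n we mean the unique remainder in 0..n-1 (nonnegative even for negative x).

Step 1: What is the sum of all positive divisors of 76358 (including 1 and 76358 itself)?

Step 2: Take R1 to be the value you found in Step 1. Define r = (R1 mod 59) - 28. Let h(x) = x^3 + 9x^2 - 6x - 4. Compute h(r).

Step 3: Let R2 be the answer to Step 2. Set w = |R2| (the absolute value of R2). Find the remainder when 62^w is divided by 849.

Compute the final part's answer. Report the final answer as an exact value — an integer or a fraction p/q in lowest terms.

238

Step 1: 76358 = 2 * 73 * 523; sigma = (1 + 2) * (1 + 73) * (1 + 523) = 3 * 74 * 524 = 116328; answer 116328
Step 2: R1 = 116328; r = 11; 1*(11)^3 + 9*(11)^2 - 6*(11)^1 - 4 = (1331) + (1089) + (-66) + (-4) = 2350; answer 2350
Step 3: R2 = 2350; w = 2350; squarings mod 849: 62^1=62, 62^2=448, 62^4=340, 62^8=136, 62^16=667, 62^32=13, 62^64=169, 62^128=544, 62^256=484, 62^512=781, 62^1024=379, 62^2048=160; 62^2350 = 62^2 * 62^4 * 62^8 * 62^32 * 62^256 * 62^2048 = 238 (mod 849); answer 238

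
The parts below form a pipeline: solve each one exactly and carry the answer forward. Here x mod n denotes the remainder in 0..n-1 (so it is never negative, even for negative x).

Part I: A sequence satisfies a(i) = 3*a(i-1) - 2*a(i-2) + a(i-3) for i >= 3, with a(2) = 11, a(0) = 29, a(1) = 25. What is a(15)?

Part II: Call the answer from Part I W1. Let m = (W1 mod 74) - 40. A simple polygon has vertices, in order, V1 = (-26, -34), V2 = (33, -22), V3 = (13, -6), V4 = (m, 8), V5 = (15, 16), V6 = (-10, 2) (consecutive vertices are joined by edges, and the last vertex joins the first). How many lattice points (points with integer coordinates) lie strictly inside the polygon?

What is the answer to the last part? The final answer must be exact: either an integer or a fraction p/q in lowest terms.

1355

Part I: a(3) = 3*(11) - 2*(25) + 1*(29) = 12; iterating: a(3)=12, a(4)=39, a(5)=104, a(6)=246, a(7)=569, a(8)=1319, a(9)=3065, a(10)=7126, a(11)=16567, a(12)=38514, a(13)=89534, a(14)=208141, a(15)=483869; answer 483869
Part II: W1 = 483869; m = 17; cross terms: (-26*-22 - 33*-34)=1694, (33*-6 - 13*-22)=88, (13*8 - 17*-6)=206, (17*16 - 15*8)=152, (15*2 - -10*16)=190, (-10*-34 - -26*2)=392; twice the area = |2722| = 2722; area = 1361; boundary points = 1 + 4 + 2 + 2 + 1 + 4 = 14; strictly interior points = area - boundary/2 + 1 = 1355; answer 1355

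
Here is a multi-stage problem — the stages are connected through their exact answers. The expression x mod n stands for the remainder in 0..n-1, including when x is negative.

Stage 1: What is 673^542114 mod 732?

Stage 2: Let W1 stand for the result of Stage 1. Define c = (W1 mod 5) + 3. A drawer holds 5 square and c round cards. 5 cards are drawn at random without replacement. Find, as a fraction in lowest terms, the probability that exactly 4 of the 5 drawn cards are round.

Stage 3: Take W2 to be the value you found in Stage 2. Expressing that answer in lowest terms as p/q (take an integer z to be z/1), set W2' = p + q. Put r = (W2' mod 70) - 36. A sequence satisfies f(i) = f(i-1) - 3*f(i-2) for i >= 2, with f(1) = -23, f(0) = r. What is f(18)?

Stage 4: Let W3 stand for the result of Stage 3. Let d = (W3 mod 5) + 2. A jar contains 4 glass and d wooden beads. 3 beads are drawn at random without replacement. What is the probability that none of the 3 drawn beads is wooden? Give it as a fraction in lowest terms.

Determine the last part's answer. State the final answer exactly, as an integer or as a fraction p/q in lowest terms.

Stage 1: squarings mod 732: 673^1=673, 673^2=553, 673^4=565, 673^8=73, 673^16=205, 673^32=301, 673^64=565, 673^128=73, 673^256=205, 673^512=301, 673^1024=565, 673^2048=73, 673^4096=205, 673^8192=301, 673^16384=565, 673^32768=73, 673^65536=205, 673^131072=301, 673^262144=565, 673^524288=73; 673^542114 = 673^2 * 673^32 * 673^128 * 673^256 * 673^1024 * 673^16384 * 673^524288 = 97 (mod 732); answer 97
Stage 2: W1 = 97; c = 5; total draws C(10,5) = 252; favorable C(5,4)*C(5,1) = 25; P = 25/252; answer 25/252
Stage 3: W2 = 25/252; threaded value p + q = 277; r = 31; f(2) = 1*(-23) - 3*(31) = -116; iterating: f(2)=-116, f(3)=-47, f(4)=301, f(5)=442, f(6)=-461, f(7)=-1787, f(8)=-404, f(9)=4957, f(10)=6169, f(11)=-8702, f(12)=-27209, f(13)=-1103, f(14)=80524, f(15)=83833, f(16)=-157739, f(17)=-409238, f(18)=63979; answer 63979
Stage 4: W3 = 63979; d = 6; total draws C(10,3) = 120; favorable C(4,3) = 4; P = 1/30; answer 1/30

1/30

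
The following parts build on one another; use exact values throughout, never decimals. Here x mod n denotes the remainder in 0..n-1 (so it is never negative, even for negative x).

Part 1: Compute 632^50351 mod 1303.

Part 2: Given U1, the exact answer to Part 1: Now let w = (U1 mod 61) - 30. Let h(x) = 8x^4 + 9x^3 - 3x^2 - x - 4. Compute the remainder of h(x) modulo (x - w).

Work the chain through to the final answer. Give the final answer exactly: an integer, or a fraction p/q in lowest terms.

42

Part 1: squarings mod 1303: 632^1=632, 632^2=706, 632^4=690, 632^8=505, 632^16=940, 632^32=166, 632^64=193, 632^128=765, 632^256=178, 632^512=412, 632^1024=354, 632^2048=228, 632^4096=1167, 632^8192=254, 632^16384=669, 632^32768=632; 632^50351 = 632^1 * 632^2 * 632^4 * 632^8 * 632^32 * 632^128 * 632^1024 * 632^16384 * 632^32768 = 943 (mod 1303); answer 943
Part 2: U1 = 943; w = -2; remainder = value at the root: 8*(-2)^4 + 9*(-2)^3 - 3*(-2)^2 - 1*(-2)^1 - 4 = (128) + (-72) + (-12) + (2) + (-4) = 42; answer 42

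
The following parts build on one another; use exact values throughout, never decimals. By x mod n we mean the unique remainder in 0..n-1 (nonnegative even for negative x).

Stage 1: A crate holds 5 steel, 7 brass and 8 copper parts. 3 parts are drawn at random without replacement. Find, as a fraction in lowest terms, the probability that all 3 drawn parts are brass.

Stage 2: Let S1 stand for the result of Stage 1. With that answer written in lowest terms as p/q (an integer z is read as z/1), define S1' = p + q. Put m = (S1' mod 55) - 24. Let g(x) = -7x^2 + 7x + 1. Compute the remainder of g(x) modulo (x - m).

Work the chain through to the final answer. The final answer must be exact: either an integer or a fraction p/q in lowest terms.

Stage 1: total draws C(20,3) = 1140; favorable C(7,3) = 35; P = 7/228; answer 7/228
Stage 2: S1 = 7/228; threaded value p + q = 235; m = -9; remainder = value at the root: -7*(-9)^2 + 7*(-9)^1 + 1 = (-567) + (-63) + (1) = -629; answer -629

-629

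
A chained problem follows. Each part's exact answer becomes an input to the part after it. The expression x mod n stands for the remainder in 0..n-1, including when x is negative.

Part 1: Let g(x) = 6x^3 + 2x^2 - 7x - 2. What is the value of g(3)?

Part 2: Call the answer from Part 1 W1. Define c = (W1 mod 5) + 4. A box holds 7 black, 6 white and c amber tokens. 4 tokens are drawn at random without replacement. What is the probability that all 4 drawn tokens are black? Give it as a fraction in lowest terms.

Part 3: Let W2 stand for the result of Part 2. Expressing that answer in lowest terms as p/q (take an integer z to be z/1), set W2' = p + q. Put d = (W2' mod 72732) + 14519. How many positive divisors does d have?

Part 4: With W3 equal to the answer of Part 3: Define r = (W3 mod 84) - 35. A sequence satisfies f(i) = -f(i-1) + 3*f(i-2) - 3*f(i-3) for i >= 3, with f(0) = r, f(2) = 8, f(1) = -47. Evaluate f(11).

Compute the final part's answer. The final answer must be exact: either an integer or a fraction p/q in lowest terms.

Part 1: 6*(3)^3 + 2*(3)^2 - 7*(3)^1 - 2 = (162) + (18) + (-21) + (-2) = 157; answer 157
Part 2: W1 = 157; c = 6; total draws C(19,4) = 3876; favorable C(7,4) = 35; P = 35/3876; answer 35/3876
Part 3: W2 = 35/3876; threaded value p + q = 3911; d = 18430; 18430 = 2 * 5 * 19 * 97; number of divisors = (1+1) * (1+1) * (1+1) * (1+1) = 16; answer 16
Part 4: W3 = 16; r = -19; f(3) = -1*(8) + 3*(-47) - 3*(-19) = -92; iterating: f(3)=-92, f(4)=257, f(5)=-557, f(6)=1604, f(7)=-4046, f(8)=10529, f(9)=-27479, f(10)=71204, f(11)=-185228; answer -185228

-185228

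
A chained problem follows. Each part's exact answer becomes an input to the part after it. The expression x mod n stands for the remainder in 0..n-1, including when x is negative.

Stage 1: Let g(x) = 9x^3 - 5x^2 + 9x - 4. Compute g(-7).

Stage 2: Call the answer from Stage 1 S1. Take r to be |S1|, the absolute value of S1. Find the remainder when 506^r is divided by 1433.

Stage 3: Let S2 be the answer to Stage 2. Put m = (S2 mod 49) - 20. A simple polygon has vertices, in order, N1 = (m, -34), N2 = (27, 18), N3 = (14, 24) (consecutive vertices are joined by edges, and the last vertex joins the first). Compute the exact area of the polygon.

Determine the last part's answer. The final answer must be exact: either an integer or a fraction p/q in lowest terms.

425

Stage 1: 9*(-7)^3 - 5*(-7)^2 + 9*(-7)^1 - 4 = (-3087) + (-245) + (-63) + (-4) = -3399; answer -3399
Stage 2: S1 = -3399; r = 3399; squarings mod 1433: 506^1=506, 506^2=962, 506^4=1159, 506^8=560, 506^16=1206, 506^32=1374, 506^64=615, 506^128=1346, 506^256=404, 506^512=1287, 506^1024=1254, 506^2048=515; 506^3399 = 506^1 * 506^2 * 506^4 * 506^64 * 506^256 * 506^1024 * 506^2048 = 1341 (mod 1433); answer 1341
Stage 3: S2 = 1341; m = -2; cross terms: (-2*18 - 27*-34)=882, (27*24 - 14*18)=396, (14*-34 - -2*24)=-428; twice the area = |850| = 850; area = 425; answer 425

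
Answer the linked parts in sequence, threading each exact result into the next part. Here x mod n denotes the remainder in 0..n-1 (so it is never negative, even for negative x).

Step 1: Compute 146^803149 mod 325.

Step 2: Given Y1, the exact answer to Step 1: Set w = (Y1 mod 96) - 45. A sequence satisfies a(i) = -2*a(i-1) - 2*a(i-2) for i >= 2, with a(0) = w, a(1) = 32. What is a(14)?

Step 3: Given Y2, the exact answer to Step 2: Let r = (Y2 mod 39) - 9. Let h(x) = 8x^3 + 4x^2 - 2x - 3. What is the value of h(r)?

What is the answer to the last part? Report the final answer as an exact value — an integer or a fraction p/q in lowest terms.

Step 1: squarings mod 325: 146^1=146, 146^2=191, 146^4=81, 146^8=61, 146^16=146, 146^32=191, 146^64=81, 146^128=61, 146^256=146, 146^512=191, 146^1024=81, 146^2048=61, 146^4096=146, 146^8192=191, 146^16384=81, 146^32768=61, 146^65536=146, 146^131072=191, 146^262144=81, 146^524288=61; 146^803149 = 146^1 * 146^4 * 146^8 * 146^64 * 146^256 * 146^16384 * 146^262144 * 146^524288 = 81 (mod 325); answer 81
Step 2: Y1 = 81; w = 36; a(2) = -2*(32) - 2*(36) = -136; iterating: a(2)=-136, a(3)=208, a(4)=-144, a(5)=-128, a(6)=544, a(7)=-832, a(8)=576, a(9)=512, a(10)=-2176, a(11)=3328, a(12)=-2304, a(13)=-2048, a(14)=8704; answer 8704
Step 3: Y2 = 8704; r = -2; 8*(-2)^3 + 4*(-2)^2 - 2*(-2)^1 - 3 = (-64) + (16) + (4) + (-3) = -47; answer -47

-47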